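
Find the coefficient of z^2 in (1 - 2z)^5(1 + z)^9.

-14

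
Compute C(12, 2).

66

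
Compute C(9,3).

84

C(9,3) = (9·8·7) / 3! = 504 / 6 = 84.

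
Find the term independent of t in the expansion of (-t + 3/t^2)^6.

135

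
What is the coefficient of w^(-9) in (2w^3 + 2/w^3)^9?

43008

General term: C(9,j)·(2w^3)^j·(2/w^3)^(9-j), with w-exponent 3j − 3(9−j) = 6j − 27.
Set 6j − 27 = -9: j = 3.
C(9,3) = 84; 2^3 = 8; 2^6 = 64.
Coefficient = 84 · 8 · 64 = 43008.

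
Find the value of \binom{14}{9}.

2002

C(14,9) = C(14,5) by symmetry.
C(14,5) = (14·13·12·11·10) / 5! = 240240 / 120 = 2002.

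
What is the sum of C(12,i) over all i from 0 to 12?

4096

Setting x = 1 in (1+x)^12 gives Σ C(12,i) = 2^12 = 4096.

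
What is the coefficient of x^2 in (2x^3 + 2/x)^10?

122880

General term: C(10,j)·(2x^3)^j·(2/x)^(10-j), with x-exponent 3j − 1(10−j) = 4j − 10.
Set 4j − 10 = 2: j = 3.
C(10,3) = 120; 2^3 = 8; 2^7 = 128.
Coefficient = 120 · 8 · 128 = 122880.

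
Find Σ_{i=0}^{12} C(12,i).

Setting x = 1 in (1+x)^12 gives Σ C(12,i) = 2^12 = 4096.

4096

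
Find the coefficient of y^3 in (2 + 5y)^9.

672000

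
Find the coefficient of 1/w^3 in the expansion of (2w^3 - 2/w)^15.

General term: C(15,j)·(2w^3)^j·(-2/w)^(15-j), with w-exponent 3j − 1(15−j) = 4j − 15.
Set 4j − 15 = -3: j = 3.
C(15,3) = 455; 2^3 = 8; (-2)^12 = 4096.
Coefficient = 455 · 8 · 4096 = 14909440.

14909440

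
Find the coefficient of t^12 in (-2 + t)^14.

The general term is C(14,j)·(-2)^j·(t)^(14-j); the t^12 term has j = 2.
C(14,2) = 91.
Coefficient = C(14,2) · (-2)^2 = 91 · 4 = 364.

364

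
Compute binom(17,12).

C(17,12) = C(17,5) by symmetry.
C(17,5) = (17·16·15·14·13) / 5! = 742560 / 120 = 6188.

6188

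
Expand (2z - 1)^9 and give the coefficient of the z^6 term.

-5376

The general term is C(9,j)·(2z)^j·(-1)^(9-j); the z^6 term has j = 6.
C(9,6) = 84.
Coefficient = C(9,6) · 2^6 · (-1)^3 = 84 · 64 · (-1) = -5376.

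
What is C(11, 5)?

C(11,5) = (11·10·9·8·7) / 5! = 55440 / 120 = 462.

462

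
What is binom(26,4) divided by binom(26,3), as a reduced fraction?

23/4

C(n,k+1)/C(n,k) = (n−k)/(k+1) = (26−3)/(3+1) = 23/4.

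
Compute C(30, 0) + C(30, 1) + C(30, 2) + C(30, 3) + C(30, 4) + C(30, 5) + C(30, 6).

1 + 30 + 435 + 4060 + 27405 + 142506 + 593775 = 768212.

768212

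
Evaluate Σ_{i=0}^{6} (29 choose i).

621616

1 + 29 + 406 + 3654 + 23751 + 118755 + 475020 = 621616.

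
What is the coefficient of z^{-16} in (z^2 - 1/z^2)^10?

-10

General term: C(10,j)·(z^2)^j·(-1/z^2)^(10-j), with z-exponent 2j − 2(10−j) = 4j − 20.
Set 4j − 20 = -16: j = 1.
C(10,1) = 10; 1^1 = 1; (-1)^9 = -1.
Coefficient = 10 · 1 · (-1) = -10.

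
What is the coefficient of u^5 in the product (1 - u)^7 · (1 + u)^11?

Coefficient of u^5 = Σ_{j} C(7,j)·(-1)^j·C(11,5-j)·1^(5-j) for j from 0 to 5.
= 462 + (-2310) + 3465 + (-1925) + 385 + (-21) = 56.

56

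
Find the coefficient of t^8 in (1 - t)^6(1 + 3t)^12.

-323730

Coefficient of t^8 = Σ_{j} C(6,j)·(-1)^j·C(12,8-j)·3^(8-j) for j from 0 to 6.
= 3247695 + (-10392624) + 10103940 + (-3849120) + 601425 + (-35640) + 594 = -323730.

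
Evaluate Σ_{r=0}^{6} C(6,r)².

By Vandermonde's identity, Σ C(6,r)² = C(12,6) = 924.

924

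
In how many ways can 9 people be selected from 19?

92378

This is C(19,9) = 92378.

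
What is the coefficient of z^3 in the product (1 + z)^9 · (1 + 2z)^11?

Coefficient of z^3 = Σ_{j} C(9,j)·1^j·C(11,3-j)·2^(3-j) for j from 0 to 3.
= 1320 + 1980 + 792 + 84 = 4176.

4176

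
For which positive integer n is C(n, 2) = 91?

n(n−1)/2 = 91 ⇒ n(n−1) = 182. Since 14·13 = 182, n = 14.

14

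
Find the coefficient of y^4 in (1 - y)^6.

15

The general term is C(6,j)·(1)^j·(-y)^(6-j); the y^4 term has j = 2.
C(6,2) = 15.
Coefficient = C(6,2) = 15.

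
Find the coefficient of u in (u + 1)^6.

6

The general term is C(6,j)·(u)^j·(1)^(6-j); the u^1 term has j = 1.
C(6,1) = 6.
Coefficient = C(6,1) = 6.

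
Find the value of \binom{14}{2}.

91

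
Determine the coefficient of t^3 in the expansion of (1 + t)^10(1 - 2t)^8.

72

Coefficient of t^3 = Σ_{j} C(10,j)·1^j·C(8,3-j)·(-2)^(3-j) for j from 0 to 3.
= (-448) + 1120 + (-720) + 120 = 72.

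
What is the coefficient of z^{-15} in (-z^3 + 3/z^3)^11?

-1082565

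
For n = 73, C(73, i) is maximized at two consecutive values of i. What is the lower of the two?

36

For odd n = 73, C(73,i) peaks at i = (n−1)/2 and (n+1)/2; the lower is 36.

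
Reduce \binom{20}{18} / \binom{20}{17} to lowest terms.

1/6

C(n,k+1)/C(n,k) = (n−k)/(k+1) = (20−17)/(17+1) = 3/18 = 1/6.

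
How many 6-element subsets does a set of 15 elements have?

5005

C(15,6) = (15·14·13·12·11·10) / 6! = 3603600 / 720 = 5005.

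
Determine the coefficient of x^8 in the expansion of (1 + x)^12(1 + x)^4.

12870

(1 + x)^12(1 + x)^4 = (1 + x)^16, so the coefficient of x^8 is C(16,8)·1^8 = 12870·1 = 12870.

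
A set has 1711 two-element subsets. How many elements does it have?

59

n(n−1)/2 = 1711 ⇒ n(n−1) = 3422. Since 59·58 = 3422, n = 59.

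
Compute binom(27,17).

8436285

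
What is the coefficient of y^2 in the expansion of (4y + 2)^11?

450560

The general term is C(11,j)·(4y)^j·(2)^(11-j); the y^2 term has j = 2.
C(11,2) = 55.
Coefficient = C(11,2) · 4^2 · 2^9 = 55 · 16 · 512 = 450560.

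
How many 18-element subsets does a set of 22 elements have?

C(22,18) = C(22,4) by symmetry.
C(22,4) = (22·21·20·19) / 4! = 175560 / 24 = 7315.

7315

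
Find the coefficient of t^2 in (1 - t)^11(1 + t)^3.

Coefficient of t^2 = Σ_{j} C(11,j)·(-1)^j·C(3,2-j)·1^(2-j) for j from 0 to 2.
= 3 + (-33) + 55 = 25.

25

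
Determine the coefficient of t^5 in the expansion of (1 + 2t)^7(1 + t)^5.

7183

Coefficient of t^5 = Σ_{j} C(7,j)·2^j·C(5,5-j)·1^(5-j) for j from 0 to 5.
= 1 + 70 + 840 + 2800 + 2800 + 672 = 7183.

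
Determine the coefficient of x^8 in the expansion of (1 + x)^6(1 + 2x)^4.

Coefficient of x^8 = Σ_{j} C(6,j)·1^j·C(4,8-j)·2^(8-j) for j from 4 to 6.
= 240 + 192 + 24 = 456.

456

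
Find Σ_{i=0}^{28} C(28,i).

268435456

The entries of row 28 sum to 2^28 = 268435456.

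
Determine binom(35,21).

2319959400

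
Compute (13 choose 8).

C(13,8) = C(13,5) by symmetry.
C(13,5) = (13·12·11·10·9) / 5! = 154440 / 120 = 1287.

1287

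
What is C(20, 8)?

125970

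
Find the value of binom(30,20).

C(30,20) = C(30,10) by symmetry.
C(30,10) = (30·29·28·27·26·25·24·23·22·21) / 10! = 109027350432000 / 3628800 = 30045015.

30045015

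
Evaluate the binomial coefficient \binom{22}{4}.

7315

C(22,4) = (22·21·20·19) / 4! = 175560 / 24 = 7315.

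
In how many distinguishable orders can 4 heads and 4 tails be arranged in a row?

70

Choose positions for the heads: C(8,4) = 70.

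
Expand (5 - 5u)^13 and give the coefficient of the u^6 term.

2094726562500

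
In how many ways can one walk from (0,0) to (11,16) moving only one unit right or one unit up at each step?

13037895

Each path is a sequence of 27 steps with 11 rights: C(27,11) = 13037895.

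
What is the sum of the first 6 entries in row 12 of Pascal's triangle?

1586

1 + 12 + 66 + 220 + 495 + 792 = 1586.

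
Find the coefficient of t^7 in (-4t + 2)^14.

-7197425664

The general term is C(14,j)·(-4t)^j·(2)^(14-j); the t^7 term has j = 7.
C(14,7) = 3432.
Coefficient = C(14,7) · (-4)^7 · 2^7 = 3432 · (-16384) · 128 = -7197425664.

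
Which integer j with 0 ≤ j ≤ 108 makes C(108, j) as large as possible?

54

C(108,j) is maximized at j = 108/2 = 54.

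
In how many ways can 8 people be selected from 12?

495

This is C(12,8) = 495.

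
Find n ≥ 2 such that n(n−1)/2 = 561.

34

n(n−1)/2 = 561 ⇒ n(n−1) = 1122. Since 34·33 = 1122, n = 34.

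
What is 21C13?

203490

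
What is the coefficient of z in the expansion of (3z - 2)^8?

The general term is C(8,j)·(3z)^j·(-2)^(8-j); the z^1 term has j = 1.
C(8,1) = 8.
Coefficient = C(8,1) · 3^1 · (-2)^7 = 8 · 3 · (-128) = -3072.

-3072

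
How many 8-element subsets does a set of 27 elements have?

C(27,8) = (27·26·25·24·23·22·21·20) / 8! = 89513424000 / 40320 = 2220075.

2220075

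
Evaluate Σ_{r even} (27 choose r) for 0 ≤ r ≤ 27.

67108864

Half of (1+1)^27 + (1−1)^27 gives the even-index sum: 2^26 = 67108864.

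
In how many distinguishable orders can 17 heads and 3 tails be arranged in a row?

Choose positions for the heads: C(20,17) = 1140.

1140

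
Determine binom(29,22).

C(29,22) = C(29,7) by symmetry.
C(29,7) = (29·28·27·26·25·24·23) / 7! = 7866331200 / 5040 = 1560780.

1560780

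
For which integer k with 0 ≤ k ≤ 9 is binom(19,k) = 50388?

C(19,k) increases on 0 ≤ k ≤ 9. C(19,6) = 27132 and C(19,7) = 50388, so k = 7.

7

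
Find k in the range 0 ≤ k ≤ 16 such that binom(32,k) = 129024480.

11

C(32,k) increases on 0 ≤ k ≤ 16. C(32,10) = 64512240 and C(32,11) = 129024480, so k = 11.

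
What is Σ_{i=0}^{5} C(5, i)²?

Σ C(5,i)² is the coefficient of x^5 in (1+x)^5(1+x)^5 = (1+x)^10, i.e. C(10,5) = 252.

252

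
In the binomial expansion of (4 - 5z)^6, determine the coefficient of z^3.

-160000

The general term is C(6,j)·(4)^j·(-5z)^(6-j); the z^3 term has j = 3.
C(6,3) = 20.
Coefficient = C(6,3) · 4^3 · (-5)^3 = 20 · 64 · (-125) = -160000.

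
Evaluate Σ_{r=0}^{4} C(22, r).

9109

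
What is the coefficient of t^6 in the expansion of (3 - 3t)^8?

183708

The general term is C(8,j)·(3)^j·(-3t)^(8-j); the t^6 term has j = 2.
C(8,2) = 28.
Coefficient = C(8,2) · 3^2 · (-3)^6 = 28 · 9 · 729 = 183708.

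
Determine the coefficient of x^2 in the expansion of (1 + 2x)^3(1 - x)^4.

-6

Coefficient of x^2 = Σ_{j} C(3,j)·2^j·C(4,2-j)·(-1)^(2-j) for j from 0 to 2.
= 6 + (-24) + 12 = -6.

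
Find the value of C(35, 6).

C(35,6) = (35·34·33·32·31·30) / 6! = 1168675200 / 720 = 1623160.

1623160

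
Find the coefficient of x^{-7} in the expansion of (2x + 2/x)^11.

112640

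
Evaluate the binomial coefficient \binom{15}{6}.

C(15,6) = (15·14·13·12·11·10) / 6! = 3603600 / 720 = 5005.

5005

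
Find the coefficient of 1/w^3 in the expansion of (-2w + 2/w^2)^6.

General term: C(6,j)·(-2w)^j·(2/w^2)^(6-j), with w-exponent 1j − 2(6−j) = 3j − 12.
Set 3j − 12 = -3: j = 3.
C(6,3) = 20; (-2)^3 = -8; 2^3 = 8.
Coefficient = 20 · (-8) · 8 = -1280.

-1280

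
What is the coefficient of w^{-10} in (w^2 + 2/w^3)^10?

General term: C(10,j)·(w^2)^j·(2/w^3)^(10-j), with w-exponent 2j − 3(10−j) = 5j − 30.
Set 5j − 30 = -10: j = 4.
C(10,4) = 210; 1^4 = 1; 2^6 = 64.
Coefficient = 210 · 1 · 64 = 13440.

13440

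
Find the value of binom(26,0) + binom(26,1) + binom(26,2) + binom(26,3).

2952

1 + 26 + 325 + 2600 = 2952.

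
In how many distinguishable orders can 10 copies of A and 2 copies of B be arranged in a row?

66

Choose positions for the A's: C(12,10) = 66.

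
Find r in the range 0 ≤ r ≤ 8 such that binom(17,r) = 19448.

C(17,r) increases on 0 ≤ r ≤ 8. C(17,6) = 12376 and C(17,7) = 19448, so r = 7.

7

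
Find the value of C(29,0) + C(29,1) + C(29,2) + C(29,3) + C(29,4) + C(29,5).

1 + 29 + 406 + 3654 + 23751 + 118755 = 146596.

146596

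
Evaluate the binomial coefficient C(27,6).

296010

C(27,6) = (27·26·25·24·23·22) / 6! = 213127200 / 720 = 296010.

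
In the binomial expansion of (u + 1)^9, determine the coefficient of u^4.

The general term is C(9,j)·(u)^j·(1)^(9-j); the u^4 term has j = 4.
C(9,4) = 126.
Coefficient = C(9,4) = 126.

126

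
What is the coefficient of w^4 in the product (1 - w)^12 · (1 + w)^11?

55

Coefficient of w^4 = Σ_{j} C(12,j)·(-1)^j·C(11,4-j)·1^(4-j) for j from 0 to 4.
= 330 + (-1980) + 3630 + (-2420) + 495 = 55.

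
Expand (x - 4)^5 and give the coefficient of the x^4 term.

The general term is C(5,j)·(x)^j·(-4)^(5-j); the x^4 term has j = 4.
C(5,4) = 5.
Coefficient = C(5,4) · (-4)^1 = 5 · (-4) = -20.

-20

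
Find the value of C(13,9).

C(13,9) = C(13,4) by symmetry.
C(13,4) = (13·12·11·10) / 4! = 17160 / 24 = 715.

715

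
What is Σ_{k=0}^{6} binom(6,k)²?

924

By Vandermonde's identity, Σ C(6,k)² = C(12,6) = 924.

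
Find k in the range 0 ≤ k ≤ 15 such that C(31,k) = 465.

2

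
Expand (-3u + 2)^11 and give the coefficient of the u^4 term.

The general term is C(11,j)·(-3u)^j·(2)^(11-j); the u^4 term has j = 4.
C(11,4) = 330.
Coefficient = C(11,4) · (-3)^4 · 2^7 = 330 · 81 · 128 = 3421440.

3421440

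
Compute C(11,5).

C(11,5) = (11·10·9·8·7) / 5! = 55440 / 120 = 462.

462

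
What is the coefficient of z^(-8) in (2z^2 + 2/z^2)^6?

General term: C(6,j)·(2z^2)^j·(2/z^2)^(6-j), with z-exponent 2j − 2(6−j) = 4j − 12.
Set 4j − 12 = -8: j = 1.
C(6,1) = 6; 2^1 = 2; 2^5 = 32.
Coefficient = 6 · 2 · 32 = 384.

384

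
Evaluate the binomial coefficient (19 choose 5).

C(19,5) = (19·18·17·16·15) / 5! = 1395360 / 120 = 11628.

11628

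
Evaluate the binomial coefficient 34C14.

1391975640

C(34,14) = (34·33·32·31·30·29·28·27·26·25·24·23·22·21) / 14! = 121350057687226368000 / 87178291200 = 1391975640.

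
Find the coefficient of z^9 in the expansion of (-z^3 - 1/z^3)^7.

-21

General term: C(7,j)·(-z^3)^j·(-1/z^3)^(7-j), with z-exponent 3j − 3(7−j) = 6j − 21.
Set 6j − 21 = 9: j = 5.
C(7,5) = 21; (-1)^5 = -1; (-1)^2 = 1.
Coefficient = 21 · (-1) · 1 = -21.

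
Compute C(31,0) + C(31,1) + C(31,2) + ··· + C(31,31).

The entries of row 31 sum to 2^31 = 2147483648.

2147483648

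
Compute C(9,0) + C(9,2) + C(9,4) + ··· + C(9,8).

Even-j terms of row 9 sum to 2^8 = 256.

256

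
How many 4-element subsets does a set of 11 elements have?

330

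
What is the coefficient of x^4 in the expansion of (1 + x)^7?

The general term is C(7,j)·(1)^j·(x)^(7-j); the x^4 term has j = 3.
C(7,3) = 35.
Coefficient = C(7,3) = 35.

35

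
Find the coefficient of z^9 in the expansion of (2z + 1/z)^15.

1863680

General term: C(15,j)·(2z)^j·(1/z)^(15-j), with z-exponent 1j − 1(15−j) = 2j − 15.
Set 2j − 15 = 9: j = 12.
C(15,12) = 455; 2^12 = 4096; 1^3 = 1.
Coefficient = 455 · 4096 · 1 = 1863680.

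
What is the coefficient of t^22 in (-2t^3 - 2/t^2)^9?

General term: C(9,j)·(-2t^3)^j·(-2/t^2)^(9-j), with t-exponent 3j − 2(9−j) = 5j − 18.
Set 5j − 18 = 22: j = 8.
C(9,8) = 9; (-2)^8 = 256; (-2)^1 = -2.
Coefficient = 9 · 256 · (-2) = -4608.

-4608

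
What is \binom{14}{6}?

C(14,6) = (14·13·12·11·10·9) / 6! = 2162160 / 720 = 3003.

3003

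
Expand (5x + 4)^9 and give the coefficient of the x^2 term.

The general term is C(9,j)·(5x)^j·(4)^(9-j); the x^2 term has j = 2.
C(9,2) = 36.
Coefficient = C(9,2) · 5^2 · 4^7 = 36 · 25 · 16384 = 14745600.

14745600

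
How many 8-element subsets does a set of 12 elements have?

C(12,8) = C(12,4) by symmetry.
C(12,4) = (12·11·10·9) / 4! = 11880 / 24 = 495.

495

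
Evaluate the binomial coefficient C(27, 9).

4686825

C(27,9) = (27·26·25·24·23·22·21·20·19) / 9! = 1700755056000 / 362880 = 4686825.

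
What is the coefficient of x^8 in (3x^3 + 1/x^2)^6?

General term: C(6,j)·(3x^3)^j·(1/x^2)^(6-j), with x-exponent 3j − 2(6−j) = 5j − 12.
Set 5j − 12 = 8: j = 4.
C(6,4) = 15; 3^4 = 81; 1^2 = 1.
Coefficient = 15 · 81 · 1 = 1215.

1215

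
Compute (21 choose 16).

20349

C(21,16) = C(21,5) by symmetry.
C(21,5) = (21·20·19·18·17) / 5! = 2441880 / 120 = 20349.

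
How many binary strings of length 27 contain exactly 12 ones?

Choose the 12 positions: C(27,12) = 17383860.

17383860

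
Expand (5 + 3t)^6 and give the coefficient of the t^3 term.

67500

The general term is C(6,j)·(5)^j·(3t)^(6-j); the t^3 term has j = 3.
C(6,3) = 20.
Coefficient = C(6,3) · 5^3 · 3^3 = 20 · 125 · 27 = 67500.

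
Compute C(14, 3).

C(14,3) = (14·13·12) / 3! = 2184 / 6 = 364.

364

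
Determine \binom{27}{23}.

C(27,23) = C(27,4) by symmetry.
C(27,4) = (27·26·25·24) / 4! = 421200 / 24 = 17550.

17550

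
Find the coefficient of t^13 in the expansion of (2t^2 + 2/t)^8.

2048

General term: C(8,j)·(2t^2)^j·(2/t)^(8-j), with t-exponent 2j − 1(8−j) = 3j − 8.
Set 3j − 8 = 13: j = 7.
C(8,7) = 8; 2^7 = 128; 2^1 = 2.
Coefficient = 8 · 128 · 2 = 2048.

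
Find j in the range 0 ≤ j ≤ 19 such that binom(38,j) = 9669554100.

14

C(38,j) increases on 0 ≤ j ≤ 19. C(38,13) = 5414950296 and C(38,14) = 9669554100, so j = 14.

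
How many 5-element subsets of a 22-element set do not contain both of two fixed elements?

25194

All 5-subsets: C(22,5) = 26334. Those containing both fixed elements: C(20,3) = 1140.
26334 − 1140 = 25194.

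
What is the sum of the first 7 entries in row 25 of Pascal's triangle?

245506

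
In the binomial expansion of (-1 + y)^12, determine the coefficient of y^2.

The general term is C(12,j)·(-1)^j·(y)^(12-j); the y^2 term has j = 10.
C(12,10) = 66.
Coefficient = C(12,10) = 66.

66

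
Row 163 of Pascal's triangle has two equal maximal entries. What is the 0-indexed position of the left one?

For odd n = 163, C(163,i) peaks at i = (n−1)/2 and (n+1)/2; the smaller is 81.

81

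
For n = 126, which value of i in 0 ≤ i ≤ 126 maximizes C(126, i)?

63

C(126,i) is maximized at i = 126/2 = 63.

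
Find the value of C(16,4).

1820

C(16,4) = (16·15·14·13) / 4! = 43680 / 24 = 1820.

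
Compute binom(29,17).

51895935

C(29,17) = C(29,12) by symmetry.
C(29,12) = (29·28·27·26·25·24·23·22·21·20·19·18) / 12! = 24858235898496000 / 479001600 = 51895935.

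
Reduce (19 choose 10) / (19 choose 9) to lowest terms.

1

C(n,k+1)/C(n,k) = (n−k)/(k+1) = (19−9)/(9+1) = 10/10 = 1.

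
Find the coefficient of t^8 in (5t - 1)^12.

The general term is C(12,j)·(5t)^j·(-1)^(12-j); the t^8 term has j = 8.
C(12,8) = 495.
Coefficient = C(12,8) · 5^8 = 495 · 390625 = 193359375.

193359375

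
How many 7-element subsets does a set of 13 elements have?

1716

C(13,7) = C(13,6) by symmetry.
C(13,6) = (13·12·11·10·9·8) / 6! = 1235520 / 720 = 1716.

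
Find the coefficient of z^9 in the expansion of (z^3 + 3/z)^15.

General term: C(15,j)·(z^3)^j·(3/z)^(15-j), with z-exponent 3j − 1(15−j) = 4j − 15.
Set 4j − 15 = 9: j = 6.
C(15,6) = 5005; 1^6 = 1; 3^9 = 19683.
Coefficient = 5005 · 1 · 19683 = 98513415.

98513415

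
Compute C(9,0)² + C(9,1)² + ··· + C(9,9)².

Σ C(9,j)² is the coefficient of x^9 in (1+x)^9(1+x)^9 = (1+x)^18, i.e. C(18,9) = 48620.

48620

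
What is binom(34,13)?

C(34,13) = (34·33·32·31·30·29·28·27·26·25·24·23·22) / 13! = 5778574175582208000 / 6227020800 = 927983760.

927983760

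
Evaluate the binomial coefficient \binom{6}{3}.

20

C(6,3) = (6·5·4) / 3! = 120 / 6 = 20.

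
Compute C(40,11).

C(40,11) = (40·39·38·37·36·35·34·33·32·31·30) / 11! = 92279715720192000 / 39916800 = 2311801440.

2311801440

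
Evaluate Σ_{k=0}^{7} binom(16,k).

1 + 16 + 120 + 560 + 1820 + 4368 + 8008 + 11440 = 26333.

26333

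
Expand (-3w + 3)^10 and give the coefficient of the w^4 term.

The general term is C(10,j)·(-3w)^j·(3)^(10-j); the w^4 term has j = 4.
C(10,4) = 210.
Coefficient = C(10,4) · (-3)^4 · 3^6 = 210 · 81 · 729 = 12400290.

12400290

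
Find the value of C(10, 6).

210

C(10,6) = C(10,4) by symmetry.
C(10,4) = (10·9·8·7) / 4! = 5040 / 24 = 210.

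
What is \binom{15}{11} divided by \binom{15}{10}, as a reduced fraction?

5/11

C(n,k+1)/C(n,k) = (n−k)/(k+1) = (15−10)/(10+1) = 5/11.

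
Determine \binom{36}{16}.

7307872110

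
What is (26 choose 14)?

9657700

C(26,14) = C(26,12) by symmetry.
C(26,12) = (26·25·24·23·22·21·20·19·18·17·16·15) / 12! = 4626053752320000 / 479001600 = 9657700.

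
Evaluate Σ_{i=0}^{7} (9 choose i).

502

1 + 9 + 36 + 84 + 126 + 126 + 84 + 36 = 502.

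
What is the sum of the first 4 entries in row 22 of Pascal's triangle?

1794

1 + 22 + 231 + 1540 = 1794.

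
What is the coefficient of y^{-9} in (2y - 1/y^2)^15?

General term: C(15,j)·(2y)^j·(-1/y^2)^(15-j), with y-exponent 1j − 2(15−j) = 3j − 30.
Set 3j − 30 = -9: j = 7.
C(15,7) = 6435; 2^7 = 128; (-1)^8 = 1.
Coefficient = 6435 · 128 · 1 = 823680.

823680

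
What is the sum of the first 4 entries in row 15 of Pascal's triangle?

1 + 15 + 105 + 455 = 576.

576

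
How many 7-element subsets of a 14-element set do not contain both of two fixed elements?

2640

All 7-subsets: C(14,7) = 3432. Those containing both fixed elements: C(12,5) = 792.
3432 − 792 = 2640.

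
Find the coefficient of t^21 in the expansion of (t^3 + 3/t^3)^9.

27

General term: C(9,j)·(t^3)^j·(3/t^3)^(9-j), with t-exponent 3j − 3(9−j) = 6j − 27.
Set 6j − 27 = 21: j = 8.
C(9,8) = 9; 1^8 = 1; 3^1 = 3.
Coefficient = 9 · 1 · 3 = 27.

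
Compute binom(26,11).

C(26,11) = (26·25·24·23·22·21·20·19·18·17·16) / 11! = 308403583488000 / 39916800 = 7726160.

7726160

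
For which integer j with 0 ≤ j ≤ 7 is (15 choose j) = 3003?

5

C(15,j) increases on 0 ≤ j ≤ 7. C(15,4) = 1365 and C(15,5) = 3003, so j = 5.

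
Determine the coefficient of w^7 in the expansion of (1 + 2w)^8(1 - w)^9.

-1028

Coefficient of w^7 = Σ_{j} C(8,j)·2^j·C(9,7-j)·(-1)^(7-j) for j from 0 to 7.
= (-36) + 1344 + (-14112) + 56448 + (-94080) + 64512 + (-16128) + 1024 = -1028.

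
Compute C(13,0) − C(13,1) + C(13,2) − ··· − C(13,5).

-792

The partial alternating sum Σ_{k=0}^{5} (−1)^k C(13,k) = (−1)^5 C(12,5) = -792.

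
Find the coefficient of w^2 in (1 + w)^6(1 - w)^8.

Coefficient of w^2 = Σ_{j} C(6,j)·1^j·C(8,2-j)·(-1)^(2-j) for j from 0 to 2.
= 28 + (-48) + 15 = -5.

-5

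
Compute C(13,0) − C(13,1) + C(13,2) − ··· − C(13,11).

The partial alternating sum Σ_{k=0}^{11} (−1)^k C(13,k) = (−1)^11 C(12,11) = -12.

-12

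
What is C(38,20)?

C(38,20) = C(38,18) by symmetry.
C(38,18) = (38·37·36·35·34·33·32·31·30·29·28·27·26·25·24·23·22·21) / 18! = 214978908196382744494080000 / 6402373705728000 = 33578000610.

33578000610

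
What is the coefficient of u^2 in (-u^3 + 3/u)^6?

1215

General term: C(6,j)·(-u^3)^j·(3/u)^(6-j), with u-exponent 3j − 1(6−j) = 4j − 6.
Set 4j − 6 = 2: j = 2.
C(6,2) = 15; (-1)^2 = 1; 3^4 = 81.
Coefficient = 15 · 1 · 81 = 1215.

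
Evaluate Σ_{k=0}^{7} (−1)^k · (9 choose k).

The partial alternating sum Σ_{k=0}^{7} (−1)^k C(9,k) = (−1)^7 C(8,7) = -8.

-8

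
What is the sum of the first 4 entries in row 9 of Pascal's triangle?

1 + 9 + 36 + 84 = 130.

130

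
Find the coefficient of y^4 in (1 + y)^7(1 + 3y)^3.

Coefficient of y^4 = Σ_{j} C(7,j)·1^j·C(3,4-j)·3^(4-j) for j from 1 to 4.
= 189 + 567 + 315 + 35 = 1106.

1106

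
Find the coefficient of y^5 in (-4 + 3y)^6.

-5832

The general term is C(6,j)·(-4)^j·(3y)^(6-j); the y^5 term has j = 1.
C(6,1) = 6.
Coefficient = C(6,1) · (-4)^1 · 3^5 = 6 · (-4) · 243 = -5832.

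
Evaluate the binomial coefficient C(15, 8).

C(15,8) = C(15,7) by symmetry.
C(15,7) = (15·14·13·12·11·10·9) / 7! = 32432400 / 5040 = 6435.

6435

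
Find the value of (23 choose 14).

817190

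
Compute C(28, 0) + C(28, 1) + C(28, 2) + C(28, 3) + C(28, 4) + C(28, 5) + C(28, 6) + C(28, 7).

1683218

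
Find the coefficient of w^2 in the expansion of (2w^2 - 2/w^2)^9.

General term: C(9,j)·(2w^2)^j·(-2/w^2)^(9-j), with w-exponent 2j − 2(9−j) = 4j − 18.
Set 4j − 18 = 2: j = 5.
C(9,5) = 126; 2^5 = 32; (-2)^4 = 16.
Coefficient = 126 · 32 · 16 = 64512.

64512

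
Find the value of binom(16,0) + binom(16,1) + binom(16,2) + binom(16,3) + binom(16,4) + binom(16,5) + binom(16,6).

14893

1 + 16 + 120 + 560 + 1820 + 4368 + 8008 = 14893.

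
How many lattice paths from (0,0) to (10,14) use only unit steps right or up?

Each path is a sequence of 24 steps with 10 rights: C(24,10) = 1961256.

1961256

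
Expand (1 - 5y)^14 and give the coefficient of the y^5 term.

The general term is C(14,j)·(1)^j·(-5y)^(14-j); the y^5 term has j = 9.
C(14,9) = 2002.
Coefficient = C(14,9) · (-5)^5 = 2002 · (-3125) = -6256250.

-6256250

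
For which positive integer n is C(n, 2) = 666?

n(n−1)/2 = 666 ⇒ n(n−1) = 1332. Since 37·36 = 1332, n = 37.

37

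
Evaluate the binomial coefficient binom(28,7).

1184040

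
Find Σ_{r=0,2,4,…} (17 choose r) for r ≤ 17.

Half of (1+1)^17 + (1−1)^17 gives the even-index sum: 2^16 = 65536.

65536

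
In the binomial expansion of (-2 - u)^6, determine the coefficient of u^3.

The general term is C(6,j)·(-2)^j·(-u)^(6-j); the u^3 term has j = 3.
C(6,3) = 20.
Coefficient = C(6,3) · (-2)^3 · (-1)^3 = 20 · (-8) · (-1) = 160.

160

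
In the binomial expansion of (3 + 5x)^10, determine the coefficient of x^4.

95681250

The general term is C(10,j)·(3)^j·(5x)^(10-j); the x^4 term has j = 6.
C(10,6) = 210.
Coefficient = C(10,6) · 3^6 · 5^4 = 210 · 729 · 625 = 95681250.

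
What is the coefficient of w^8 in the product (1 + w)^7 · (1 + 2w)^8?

157184

Coefficient of w^8 = Σ_{j} C(7,j)·1^j·C(8,8-j)·2^(8-j) for j from 0 to 7.
= 256 + 7168 + 37632 + 62720 + 39200 + 9408 + 784 + 16 = 157184.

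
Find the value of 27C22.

80730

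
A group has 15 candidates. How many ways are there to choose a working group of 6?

This is C(15,6) = 5005.

5005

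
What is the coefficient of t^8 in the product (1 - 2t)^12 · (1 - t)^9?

Coefficient of t^8 = Σ_{j} C(12,j)·(-2)^j·C(9,8-j)·(-1)^(8-j) for j from 0 to 8.
= 9 + 864 + 22176 + 221760 + 997920 + 2128896 + 2128896 + 912384 + 126720 = 6539625.

6539625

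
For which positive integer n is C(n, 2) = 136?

17

n(n−1)/2 = 136 ⇒ n(n−1) = 272. Since 17·16 = 272, n = 17.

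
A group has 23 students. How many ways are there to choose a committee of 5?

This is C(23,5) = 33649.

33649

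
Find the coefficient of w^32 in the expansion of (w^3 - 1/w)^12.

General term: C(12,j)·(w^3)^j·(-1/w)^(12-j), with w-exponent 3j − 1(12−j) = 4j − 12.
Set 4j − 12 = 32: j = 11.
C(12,11) = 12; 1^11 = 1; (-1)^1 = -1.
Coefficient = 12 · 1 · (-1) = -12.

-12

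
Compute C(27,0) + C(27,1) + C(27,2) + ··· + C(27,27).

Setting x = 1 in (1+x)^27 gives Σ C(27,k) = 2^27 = 134217728.

134217728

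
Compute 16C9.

C(16,9) = C(16,7) by symmetry.
C(16,7) = (16·15·14·13·12·11·10) / 7! = 57657600 / 5040 = 11440.

11440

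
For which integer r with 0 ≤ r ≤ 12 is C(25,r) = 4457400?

C(25,r) increases on 0 ≤ r ≤ 12. C(25,10) = 3268760 and C(25,11) = 4457400, so r = 11.

11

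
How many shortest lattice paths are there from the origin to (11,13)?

Each path is a sequence of 24 steps with 11 rights: C(24,11) = 2496144.

2496144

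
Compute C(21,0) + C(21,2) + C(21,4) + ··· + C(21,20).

1048576

Half of (1+1)^21 + (1−1)^21 gives the even-index sum: 2^20 = 1048576.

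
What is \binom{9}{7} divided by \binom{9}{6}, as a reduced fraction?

3/7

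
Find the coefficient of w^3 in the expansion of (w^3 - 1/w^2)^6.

General term: C(6,j)·(w^3)^j·(-1/w^2)^(6-j), with w-exponent 3j − 2(6−j) = 5j − 12.
Set 5j − 12 = 3: j = 3.
C(6,3) = 20; 1^3 = 1; (-1)^3 = -1.
Coefficient = 20 · 1 · (-1) = -20.

-20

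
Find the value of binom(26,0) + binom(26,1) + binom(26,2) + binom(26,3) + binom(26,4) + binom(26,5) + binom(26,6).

313912

1 + 26 + 325 + 2600 + 14950 + 65780 + 230230 = 313912.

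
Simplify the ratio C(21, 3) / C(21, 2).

19/3

C(n,k+1)/C(n,k) = (n−k)/(k+1) = (21−2)/(2+1) = 19/3.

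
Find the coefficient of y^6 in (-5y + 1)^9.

The general term is C(9,j)·(-5y)^j·(1)^(9-j); the y^6 term has j = 6.
C(9,6) = 84.
Coefficient = C(9,6) · (-5)^6 = 84 · 15625 = 1312500.

1312500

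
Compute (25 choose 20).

53130

C(25,20) = C(25,5) by symmetry.
C(25,5) = (25·24·23·22·21) / 5! = 6375600 / 120 = 53130.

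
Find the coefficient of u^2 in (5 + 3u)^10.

The general term is C(10,j)·(5)^j·(3u)^(10-j); the u^2 term has j = 8.
C(10,8) = 45.
Coefficient = C(10,8) · 5^8 · 3^2 = 45 · 390625 · 9 = 158203125.

158203125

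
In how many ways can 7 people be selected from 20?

77520

This is C(20,7) = 77520.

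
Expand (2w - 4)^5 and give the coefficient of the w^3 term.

1280

The general term is C(5,j)·(2w)^j·(-4)^(5-j); the w^3 term has j = 3.
C(5,3) = 10.
Coefficient = C(5,3) · 2^3 · (-4)^2 = 10 · 8 · 16 = 1280.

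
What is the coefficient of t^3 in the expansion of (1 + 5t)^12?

27500

The general term is C(12,j)·(1)^j·(5t)^(12-j); the t^3 term has j = 9.
C(12,9) = 220.
Coefficient = C(12,9) · 5^3 = 220 · 125 = 27500.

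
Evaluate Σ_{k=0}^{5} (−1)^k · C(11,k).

The partial alternating sum Σ_{k=0}^{5} (−1)^k C(11,k) = (−1)^5 C(10,5) = -252.

-252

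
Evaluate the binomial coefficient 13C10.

286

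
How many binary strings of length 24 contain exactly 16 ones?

735471

Choose the 16 positions: C(24,16) = 735471.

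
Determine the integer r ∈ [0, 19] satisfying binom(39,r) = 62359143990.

18

C(39,r) increases on 0 ≤ r ≤ 19. C(39,17) = 51021117810 and C(39,18) = 62359143990, so r = 18.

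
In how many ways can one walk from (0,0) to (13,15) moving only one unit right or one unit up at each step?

37442160

Each path is a sequence of 28 steps with 13 rights: C(28,13) = 37442160.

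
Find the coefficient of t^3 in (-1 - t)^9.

-84

The general term is C(9,j)·(-1)^j·(-t)^(9-j); the t^3 term has j = 6.
C(9,6) = 84.
Coefficient = C(9,6) · (-1)^3 = 84 · (-1) = -84.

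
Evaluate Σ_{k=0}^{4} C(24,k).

1 + 24 + 276 + 2024 + 10626 = 12951.

12951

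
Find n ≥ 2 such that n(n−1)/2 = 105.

15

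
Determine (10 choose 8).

45

C(10,8) = C(10,2) by symmetry.
C(10,2) = (10·9) / 2! = 90 / 2 = 45.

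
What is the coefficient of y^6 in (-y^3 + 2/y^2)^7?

General term: C(7,j)·(-y^3)^j·(2/y^2)^(7-j), with y-exponent 3j − 2(7−j) = 5j − 14.
Set 5j − 14 = 6: j = 4.
C(7,4) = 35; (-1)^4 = 1; 2^3 = 8.
Coefficient = 35 · 1 · 8 = 280.

280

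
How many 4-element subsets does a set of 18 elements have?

C(18,4) = (18·17·16·15) / 4! = 73440 / 24 = 3060.

3060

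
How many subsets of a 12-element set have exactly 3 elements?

Choose the 3 positions: C(12,3) = 220.

220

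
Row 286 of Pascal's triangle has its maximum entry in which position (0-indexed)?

143

C(286,m) is maximized at m = 286/2 = 143.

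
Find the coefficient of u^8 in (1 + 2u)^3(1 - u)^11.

Coefficient of u^8 = Σ_{j} C(3,j)·2^j·C(11,8-j)·(-1)^(8-j) for j from 0 to 3.
= 165 + (-1980) + 5544 + (-3696) = 33.

33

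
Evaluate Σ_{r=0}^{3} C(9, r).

130

1 + 9 + 36 + 84 = 130.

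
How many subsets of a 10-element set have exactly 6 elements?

210

Choose the 6 positions: C(10,6) = 210.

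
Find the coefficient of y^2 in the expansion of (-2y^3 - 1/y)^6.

General term: C(6,j)·(-2y^3)^j·(-1/y)^(6-j), with y-exponent 3j − 1(6−j) = 4j − 6.
Set 4j − 6 = 2: j = 2.
C(6,2) = 15; (-2)^2 = 4; (-1)^4 = 1.
Coefficient = 15 · 4 · 1 = 60.

60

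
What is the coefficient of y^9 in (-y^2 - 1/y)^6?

6

General term: C(6,j)·(-y^2)^j·(-1/y)^(6-j), with y-exponent 2j − 1(6−j) = 3j − 6.
Set 3j − 6 = 9: j = 5.
C(6,5) = 6; (-1)^5 = -1; (-1)^1 = -1.
Coefficient = 6 · (-1) · (-1) = 6.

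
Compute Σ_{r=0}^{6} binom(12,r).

2510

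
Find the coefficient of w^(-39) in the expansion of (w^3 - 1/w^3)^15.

General term: C(15,j)·(w^3)^j·(-1/w^3)^(15-j), with w-exponent 3j − 3(15−j) = 6j − 45.
Set 6j − 45 = -39: j = 1.
C(15,1) = 15; 1^1 = 1; (-1)^14 = 1.
Coefficient = 15 · 1 · 1 = 15.

15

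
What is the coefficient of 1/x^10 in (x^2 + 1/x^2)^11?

General term: C(11,j)·(x^2)^j·(1/x^2)^(11-j), with x-exponent 2j − 2(11−j) = 4j − 22.
Set 4j − 22 = -10: j = 3.
C(11,3) = 165; 1^3 = 1; 1^8 = 1.
Coefficient = 165 · 1 · 1 = 165.

165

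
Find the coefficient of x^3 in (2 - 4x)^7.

-35840

The general term is C(7,j)·(2)^j·(-4x)^(7-j); the x^3 term has j = 4.
C(7,4) = 35.
Coefficient = C(7,4) · 2^4 · (-4)^3 = 35 · 16 · (-64) = -35840.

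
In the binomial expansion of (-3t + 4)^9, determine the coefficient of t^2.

The general term is C(9,j)·(-3t)^j·(4)^(9-j); the t^2 term has j = 2.
C(9,2) = 36.
Coefficient = C(9,2) · (-3)^2 · 4^7 = 36 · 9 · 16384 = 5308416.

5308416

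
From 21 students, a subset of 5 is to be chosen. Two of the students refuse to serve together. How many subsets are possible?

19380

All 5-subsets: C(21,5) = 20349. Those containing both fixed elements: C(19,3) = 969.
20349 − 969 = 19380.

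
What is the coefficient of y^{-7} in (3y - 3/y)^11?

General term: C(11,j)·(3y)^j·(-3/y)^(11-j), with y-exponent 1j − 1(11−j) = 2j − 11.
Set 2j − 11 = -7: j = 2.
C(11,2) = 55; 3^2 = 9; (-3)^9 = -19683.
Coefficient = 55 · 9 · (-19683) = -9743085.

-9743085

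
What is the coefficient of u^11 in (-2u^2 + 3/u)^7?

General term: C(7,j)·(-2u^2)^j·(3/u)^(7-j), with u-exponent 2j − 1(7−j) = 3j − 7.
Set 3j − 7 = 11: j = 6.
C(7,6) = 7; (-2)^6 = 64; 3^1 = 3.
Coefficient = 7 · 64 · 3 = 1344.

1344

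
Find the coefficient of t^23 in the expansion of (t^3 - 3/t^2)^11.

General term: C(11,j)·(t^3)^j·(-3/t^2)^(11-j), with t-exponent 3j − 2(11−j) = 5j − 22.
Set 5j − 22 = 23: j = 9.
C(11,9) = 55; 1^9 = 1; (-3)^2 = 9.
Coefficient = 55 · 1 · 9 = 495.

495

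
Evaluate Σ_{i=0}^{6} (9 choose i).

1 + 9 + 36 + 84 + 126 + 126 + 84 = 466.

466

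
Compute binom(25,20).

53130

C(25,20) = C(25,5) by symmetry.
C(25,5) = (25·24·23·22·21) / 5! = 6375600 / 120 = 53130.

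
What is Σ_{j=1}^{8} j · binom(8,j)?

1024

Since j·C(8,j) = 8·C(7,j−1), the sum is 8·2^7 = 8·128 = 1024.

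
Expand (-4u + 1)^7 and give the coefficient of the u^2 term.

336

The general term is C(7,j)·(-4u)^j·(1)^(7-j); the u^2 term has j = 2.
C(7,2) = 21.
Coefficient = C(7,2) · (-4)^2 = 21 · 16 = 336.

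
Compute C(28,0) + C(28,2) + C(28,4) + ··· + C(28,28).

134217728

Half of (1+1)^28 + (1−1)^28 gives the even-index sum: 2^27 = 134217728.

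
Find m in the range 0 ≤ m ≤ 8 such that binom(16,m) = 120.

2

C(16,m) increases on 0 ≤ m ≤ 8. C(16,1) = 16 and C(16,2) = 120, so m = 2.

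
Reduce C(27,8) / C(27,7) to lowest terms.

5/2

C(n,k+1)/C(n,k) = (n−k)/(k+1) = (27−7)/(7+1) = 20/8 = 5/2.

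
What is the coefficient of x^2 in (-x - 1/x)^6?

15

General term: C(6,j)·(-x)^j·(-1/x)^(6-j), with x-exponent 1j − 1(6−j) = 2j − 6.
Set 2j − 6 = 2: j = 4.
C(6,4) = 15; (-1)^4 = 1; (-1)^2 = 1.
Coefficient = 15 · 1 · 1 = 15.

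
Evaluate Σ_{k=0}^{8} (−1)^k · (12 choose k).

165

The partial alternating sum Σ_{k=0}^{8} (−1)^k C(12,k) = (−1)^8 C(11,8) = 165.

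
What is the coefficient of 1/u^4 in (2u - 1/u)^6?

-12

General term: C(6,j)·(2u)^j·(-1/u)^(6-j), with u-exponent 1j − 1(6−j) = 2j − 6.
Set 2j − 6 = -4: j = 1.
C(6,1) = 6; 2^1 = 2; (-1)^5 = -1.
Coefficient = 6 · 2 · (-1) = -12.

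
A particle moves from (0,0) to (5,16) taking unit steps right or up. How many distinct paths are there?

Each path is a sequence of 21 steps with 5 rights: C(21,5) = 20349.

20349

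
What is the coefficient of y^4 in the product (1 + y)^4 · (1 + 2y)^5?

681

Coefficient of y^4 = Σ_{j} C(4,j)·1^j·C(5,4-j)·2^(4-j) for j from 0 to 4.
= 80 + 320 + 240 + 40 + 1 = 681.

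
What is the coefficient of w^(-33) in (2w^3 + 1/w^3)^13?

General term: C(13,j)·(2w^3)^j·(1/w^3)^(13-j), with w-exponent 3j − 3(13−j) = 6j − 39.
Set 6j − 39 = -33: j = 1.
C(13,1) = 13; 2^1 = 2; 1^12 = 1.
Coefficient = 13 · 2 · 1 = 26.

26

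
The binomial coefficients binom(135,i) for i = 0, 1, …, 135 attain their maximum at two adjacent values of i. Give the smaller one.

For odd n = 135, C(135,i) peaks at i = (n−1)/2 and (n+1)/2; the smaller is 67.

67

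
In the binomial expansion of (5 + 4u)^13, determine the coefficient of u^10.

37486592000

The general term is C(13,j)·(5)^j·(4u)^(13-j); the u^10 term has j = 3.
C(13,3) = 286.
Coefficient = C(13,3) · 5^3 · 4^10 = 286 · 125 · 1048576 = 37486592000.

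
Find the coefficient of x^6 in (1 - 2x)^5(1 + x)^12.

Coefficient of x^6 = Σ_{j} C(5,j)·(-2)^j·C(12,6-j)·1^(6-j) for j from 0 to 5.
= 924 + (-7920) + 19800 + (-17600) + 5280 + (-384) = 100.

100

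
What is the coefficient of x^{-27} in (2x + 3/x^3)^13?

General term: C(13,j)·(2x)^j·(3/x^3)^(13-j), with x-exponent 1j − 3(13−j) = 4j − 39.
Set 4j − 39 = -27: j = 3.
C(13,3) = 286; 2^3 = 8; 3^10 = 59049.
Coefficient = 286 · 8 · 59049 = 135104112.

135104112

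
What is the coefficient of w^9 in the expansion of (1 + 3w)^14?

39405366

The general term is C(14,j)·(1)^j·(3w)^(14-j); the w^9 term has j = 5.
C(14,5) = 2002.
Coefficient = C(14,5) · 3^9 = 2002 · 19683 = 39405366.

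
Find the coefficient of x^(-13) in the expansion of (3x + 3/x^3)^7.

General term: C(7,j)·(3x)^j·(3/x^3)^(7-j), with x-exponent 1j − 3(7−j) = 4j − 21.
Set 4j − 21 = -13: j = 2.
C(7,2) = 21; 3^2 = 9; 3^5 = 243.
Coefficient = 21 · 9 · 243 = 45927.

45927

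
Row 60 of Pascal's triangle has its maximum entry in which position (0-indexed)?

C(60,r) is maximized at r = 60/2 = 30.

30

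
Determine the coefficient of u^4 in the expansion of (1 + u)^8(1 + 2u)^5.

Coefficient of u^4 = Σ_{j} C(8,j)·1^j·C(5,4-j)·2^(4-j) for j from 0 to 4.
= 80 + 640 + 1120 + 560 + 70 = 2470.

2470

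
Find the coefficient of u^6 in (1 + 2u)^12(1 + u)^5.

Coefficient of u^6 = Σ_{j} C(12,j)·2^j·C(5,6-j)·1^(6-j) for j from 1 to 6.
= 24 + 1320 + 17600 + 79200 + 126720 + 59136 = 284000.

284000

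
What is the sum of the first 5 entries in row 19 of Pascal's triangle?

5036

1 + 19 + 171 + 969 + 3876 = 5036.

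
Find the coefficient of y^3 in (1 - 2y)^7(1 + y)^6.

34

Coefficient of y^3 = Σ_{j} C(7,j)·(-2)^j·C(6,3-j)·1^(3-j) for j from 0 to 3.
= 20 + (-210) + 504 + (-280) = 34.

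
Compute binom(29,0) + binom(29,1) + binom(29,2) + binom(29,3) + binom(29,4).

27841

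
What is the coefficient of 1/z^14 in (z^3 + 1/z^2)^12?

66

General term: C(12,j)·(z^3)^j·(1/z^2)^(12-j), with z-exponent 3j − 2(12−j) = 5j − 24.
Set 5j − 24 = -14: j = 2.
C(12,2) = 66; 1^2 = 1; 1^10 = 1.
Coefficient = 66 · 1 · 1 = 66.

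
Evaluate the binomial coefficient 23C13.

1144066

C(23,13) = C(23,10) by symmetry.
C(23,10) = (23·22·21·20·19·18·17·16·15·14) / 10! = 4151586700800 / 3628800 = 1144066.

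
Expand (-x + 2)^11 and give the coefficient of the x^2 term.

The general term is C(11,j)·(-x)^j·(2)^(11-j); the x^2 term has j = 2.
C(11,2) = 55.
Coefficient = C(11,2) · 2^9 = 55 · 512 = 28160.

28160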